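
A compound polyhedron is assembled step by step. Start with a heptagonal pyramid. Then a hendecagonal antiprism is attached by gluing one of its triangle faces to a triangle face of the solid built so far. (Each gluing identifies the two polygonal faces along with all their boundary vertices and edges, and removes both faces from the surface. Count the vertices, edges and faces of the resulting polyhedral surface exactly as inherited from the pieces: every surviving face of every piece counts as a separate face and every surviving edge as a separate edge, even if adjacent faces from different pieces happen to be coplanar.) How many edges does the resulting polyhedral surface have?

55

A heptagonal pyramid: V=8, E=14, F=8.
Attach a hendecagonal antiprism (V=22, E=44, F=24) along a 3-gon: merge 3 vertices and 3 edges, delete both glued faces → V=27, E=55, F=30.
Check: V − E + F = 27 − 55 + 30 = 2.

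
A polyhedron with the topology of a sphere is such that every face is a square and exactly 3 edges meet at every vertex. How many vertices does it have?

8

Each face has 4 edges and each edge borders two faces, so 2E = 4F.
Each vertex has degree 3, so 3V = 2E and hence V = 4F/3.
Euler: V − E + F = 2 ⇒ (4F/3) − (4F/2) + F = 2.
Multiply by 6: (8 − 12 + 6)F = 12, i.e. 2F = 12.
So F = 6, E = 4·6/2 = 12, V = 4·6/3 = 8.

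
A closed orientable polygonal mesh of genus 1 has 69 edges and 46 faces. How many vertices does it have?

For a closed orientable surface of genus 1, χ = 2 − 2·1 = 0.
V = 0 + E − F = 0 + 69 − 46 = 23.

23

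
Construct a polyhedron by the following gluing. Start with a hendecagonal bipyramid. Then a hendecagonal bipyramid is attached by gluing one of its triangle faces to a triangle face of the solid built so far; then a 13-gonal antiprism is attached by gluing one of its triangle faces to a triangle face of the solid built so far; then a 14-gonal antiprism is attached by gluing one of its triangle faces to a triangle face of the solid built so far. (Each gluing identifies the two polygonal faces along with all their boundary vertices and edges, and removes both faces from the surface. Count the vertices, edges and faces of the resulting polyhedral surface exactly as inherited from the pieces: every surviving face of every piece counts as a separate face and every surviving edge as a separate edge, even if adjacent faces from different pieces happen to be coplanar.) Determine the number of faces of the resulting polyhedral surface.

96

A hendecagonal bipyramid: V=13, E=33, F=22.
Attach a hendecagonal bipyramid (V=13, E=33, F=22) along a 3-gon: merge 3 vertices and 3 edges, delete both glued faces → V=23, E=63, F=42.
Attach a 13-gonal antiprism (V=26, E=52, F=28) along a 3-gon: merge 3 vertices and 3 edges, delete both glued faces → V=46, E=112, F=68.
Attach a 14-gonal antiprism (V=28, E=56, F=30) along a 3-gon: merge 3 vertices and 3 edges, delete both glued faces → V=71, E=165, F=96.
Check: V − E + F = 71 − 165 + 96 = 2.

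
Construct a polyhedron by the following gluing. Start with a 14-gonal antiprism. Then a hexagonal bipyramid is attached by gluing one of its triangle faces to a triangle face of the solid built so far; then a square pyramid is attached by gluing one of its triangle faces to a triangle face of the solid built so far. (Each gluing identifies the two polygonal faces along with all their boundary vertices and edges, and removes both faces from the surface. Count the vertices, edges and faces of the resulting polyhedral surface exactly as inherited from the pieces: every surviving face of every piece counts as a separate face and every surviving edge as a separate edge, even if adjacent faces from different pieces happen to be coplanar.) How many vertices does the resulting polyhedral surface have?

35

A 14-gonal antiprism: V=28, E=56, F=30.
Attach a hexagonal bipyramid (V=8, E=18, F=12) along a 3-gon: merge 3 vertices and 3 edges, delete both glued faces → V=33, E=71, F=40.
Attach a square pyramid (V=5, E=8, F=5) along a 3-gon: merge 3 vertices and 3 edges, delete both glued faces → V=35, E=76, F=43.
Check: V − E + F = 35 − 76 + 43 = 2.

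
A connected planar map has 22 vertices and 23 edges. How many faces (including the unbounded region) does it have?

3

Euler's formula for a connected plane graph: V − E + F = 2, so F = 2 − 22 + 23 = 3.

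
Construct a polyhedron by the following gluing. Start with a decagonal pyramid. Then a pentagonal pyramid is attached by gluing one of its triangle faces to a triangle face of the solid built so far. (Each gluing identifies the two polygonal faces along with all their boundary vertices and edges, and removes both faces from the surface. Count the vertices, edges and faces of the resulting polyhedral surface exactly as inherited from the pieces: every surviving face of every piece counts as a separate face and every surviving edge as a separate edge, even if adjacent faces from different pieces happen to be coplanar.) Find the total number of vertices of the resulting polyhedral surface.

14

A decagonal pyramid: V=11, E=20, F=11.
Attach a pentagonal pyramid (V=6, E=10, F=6) along a 3-gon: merge 3 vertices and 3 edges, delete both glued faces → V=14, E=27, F=15.
Check: V − E + F = 14 − 27 + 15 = 2.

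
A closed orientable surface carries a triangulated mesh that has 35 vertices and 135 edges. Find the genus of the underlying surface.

Every face is a triangle and each edge borders two faces, so 3F = 2·135, giving F = 90.
χ = V − E + F = 35 − 135 + 90 = -10.
For a closed orientable surface χ = 2 − 2g, so g = (2 − (-10))/2 = 6.

6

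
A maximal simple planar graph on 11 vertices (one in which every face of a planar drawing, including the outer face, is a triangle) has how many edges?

27

In a plane triangulation 3F = 2E and V − E + F = 2, so E = 3V − 6 = 3·11 − 6 = 27.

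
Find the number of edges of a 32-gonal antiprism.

An antiprism on an n-gon has two n-gon caps and 2n triangles: V = 2·32 = 64, E = 4·32 = 128, F = 2·32 + 2 = 66.

128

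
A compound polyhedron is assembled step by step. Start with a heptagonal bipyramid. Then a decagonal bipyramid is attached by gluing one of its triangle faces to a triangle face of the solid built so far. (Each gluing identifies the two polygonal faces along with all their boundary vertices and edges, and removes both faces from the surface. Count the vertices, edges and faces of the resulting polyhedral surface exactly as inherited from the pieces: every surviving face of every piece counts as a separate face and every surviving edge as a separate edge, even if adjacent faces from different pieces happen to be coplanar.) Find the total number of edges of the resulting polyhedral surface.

A heptagonal bipyramid: V=9, E=21, F=14.
Attach a decagonal bipyramid (V=12, E=30, F=20) along a 3-gon: merge 3 vertices and 3 edges, delete both glued faces → V=18, E=48, F=32.
Check: V − E + F = 18 − 48 + 32 = 2.

48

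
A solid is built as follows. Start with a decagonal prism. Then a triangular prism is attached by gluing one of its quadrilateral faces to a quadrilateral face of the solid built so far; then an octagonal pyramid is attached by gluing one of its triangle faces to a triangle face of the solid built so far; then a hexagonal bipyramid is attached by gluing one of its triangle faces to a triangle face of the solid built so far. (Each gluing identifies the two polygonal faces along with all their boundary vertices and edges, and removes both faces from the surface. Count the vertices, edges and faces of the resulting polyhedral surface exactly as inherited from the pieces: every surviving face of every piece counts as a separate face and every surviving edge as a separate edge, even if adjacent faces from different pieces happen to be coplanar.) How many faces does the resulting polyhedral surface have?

A decagonal prism: V=20, E=30, F=12.
Attach a triangular prism (V=6, E=9, F=5) along a 4-gon: merge 4 vertices and 4 edges, delete both glued faces → V=22, E=35, F=15.
Attach an octagonal pyramid (V=9, E=16, F=9) along a 3-gon: merge 3 vertices and 3 edges, delete both glued faces → V=28, E=48, F=22.
Attach a hexagonal bipyramid (V=8, E=18, F=12) along a 3-gon: merge 3 vertices and 3 edges, delete both glued faces → V=33, E=63, F=32.
Check: V − E + F = 33 − 63 + 32 = 2.

32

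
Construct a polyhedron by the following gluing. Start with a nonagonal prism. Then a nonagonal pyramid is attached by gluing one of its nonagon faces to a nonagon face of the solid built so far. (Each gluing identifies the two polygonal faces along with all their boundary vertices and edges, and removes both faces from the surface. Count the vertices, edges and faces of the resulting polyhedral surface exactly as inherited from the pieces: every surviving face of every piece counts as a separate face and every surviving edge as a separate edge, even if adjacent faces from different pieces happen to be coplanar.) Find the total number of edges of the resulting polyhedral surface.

36

A nonagonal prism: V=18, E=27, F=11.
Attach a nonagonal pyramid (V=10, E=18, F=10) along a 9-gon: merge 9 vertices and 9 edges, delete both glued faces → V=19, E=36, F=19.
Check: V − E + F = 19 − 36 + 19 = 2.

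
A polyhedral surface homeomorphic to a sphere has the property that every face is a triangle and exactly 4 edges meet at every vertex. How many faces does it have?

Each face has 3 edges and each edge borders two faces, so 2E = 3F.
Each vertex has degree 4, so 4V = 2E and hence V = 3F/4.
Euler: V − E + F = 2 ⇒ (3F/4) − (3F/2) + F = 2.
Multiply by 8: (6 − 12 + 8)F = 16, i.e. 2F = 16.
So F = 8, E = 3·8/2 = 12, V = 3·8/4 = 6.

8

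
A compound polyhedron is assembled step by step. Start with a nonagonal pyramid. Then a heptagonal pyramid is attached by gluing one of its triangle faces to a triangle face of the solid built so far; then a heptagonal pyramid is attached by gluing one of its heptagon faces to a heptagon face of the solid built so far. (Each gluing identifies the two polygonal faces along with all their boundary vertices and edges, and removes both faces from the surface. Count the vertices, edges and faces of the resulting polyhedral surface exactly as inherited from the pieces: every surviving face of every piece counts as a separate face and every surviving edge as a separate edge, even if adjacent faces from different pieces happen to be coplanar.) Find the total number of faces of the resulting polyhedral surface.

A nonagonal pyramid: V=10, E=18, F=10.
Attach a heptagonal pyramid (V=8, E=14, F=8) along a 3-gon: merge 3 vertices and 3 edges, delete both glued faces → V=15, E=29, F=16.
Attach a heptagonal pyramid (V=8, E=14, F=8) along a 7-gon: merge 7 vertices and 7 edges, delete both glued faces → V=16, E=36, F=22.
Check: V − E + F = 16 − 36 + 22 = 2.

22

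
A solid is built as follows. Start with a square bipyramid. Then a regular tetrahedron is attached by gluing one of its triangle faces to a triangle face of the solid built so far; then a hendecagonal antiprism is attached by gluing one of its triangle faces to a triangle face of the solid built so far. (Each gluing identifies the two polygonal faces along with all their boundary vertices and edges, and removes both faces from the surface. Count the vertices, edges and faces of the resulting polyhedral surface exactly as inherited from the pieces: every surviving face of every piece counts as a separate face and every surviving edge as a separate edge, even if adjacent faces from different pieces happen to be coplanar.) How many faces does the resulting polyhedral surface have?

32

A square bipyramid: V=6, E=12, F=8.
Attach a regular tetrahedron (V=4, E=6, F=4) along a 3-gon: merge 3 vertices and 3 edges, delete both glued faces → V=7, E=15, F=10.
Attach a hendecagonal antiprism (V=22, E=44, F=24) along a 3-gon: merge 3 vertices and 3 edges, delete both glued faces → V=26, E=56, F=32.
Check: V − E + F = 26 − 56 + 32 = 2.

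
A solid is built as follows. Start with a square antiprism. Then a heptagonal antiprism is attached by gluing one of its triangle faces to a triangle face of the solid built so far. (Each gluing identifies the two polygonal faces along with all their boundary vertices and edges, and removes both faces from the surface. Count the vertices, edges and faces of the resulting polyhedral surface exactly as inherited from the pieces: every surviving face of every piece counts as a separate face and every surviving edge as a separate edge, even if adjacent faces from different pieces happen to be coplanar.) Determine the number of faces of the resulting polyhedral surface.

A square antiprism: V=8, E=16, F=10.
Attach a heptagonal antiprism (V=14, E=28, F=16) along a 3-gon: merge 3 vertices and 3 edges, delete both glued faces → V=19, E=41, F=24.
Check: V − E + F = 19 − 41 + 24 = 2.

24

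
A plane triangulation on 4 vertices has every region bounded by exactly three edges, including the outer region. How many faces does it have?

In a plane triangulation 3F = 2E and V − E + F = 2, so F = 2V − 4 = 2·4 − 4 = 4.

4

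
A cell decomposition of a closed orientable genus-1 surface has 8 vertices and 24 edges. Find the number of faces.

16

For a closed orientable surface of genus 1, χ = 2 − 2·1 = 0.
F = 0 − V + E = 0 − 8 + 24 = 16.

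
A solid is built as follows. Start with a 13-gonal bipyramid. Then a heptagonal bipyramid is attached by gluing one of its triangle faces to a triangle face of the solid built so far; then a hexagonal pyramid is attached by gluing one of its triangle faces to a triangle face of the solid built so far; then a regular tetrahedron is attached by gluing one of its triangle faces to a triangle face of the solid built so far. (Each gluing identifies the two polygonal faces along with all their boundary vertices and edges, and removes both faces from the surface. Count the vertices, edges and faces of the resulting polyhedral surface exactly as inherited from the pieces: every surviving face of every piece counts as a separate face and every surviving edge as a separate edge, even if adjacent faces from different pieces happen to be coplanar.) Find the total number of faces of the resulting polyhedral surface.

A 13-gonal bipyramid: V=15, E=39, F=26.
Attach a heptagonal bipyramid (V=9, E=21, F=14) along a 3-gon: merge 3 vertices and 3 edges, delete both glued faces → V=21, E=57, F=38.
Attach a hexagonal pyramid (V=7, E=12, F=7) along a 3-gon: merge 3 vertices and 3 edges, delete both glued faces → V=25, E=66, F=43.
Attach a regular tetrahedron (V=4, E=6, F=4) along a 3-gon: merge 3 vertices and 3 edges, delete both glued faces → V=26, E=69, F=45.
Check: V − E + F = 26 − 69 + 45 = 2.

45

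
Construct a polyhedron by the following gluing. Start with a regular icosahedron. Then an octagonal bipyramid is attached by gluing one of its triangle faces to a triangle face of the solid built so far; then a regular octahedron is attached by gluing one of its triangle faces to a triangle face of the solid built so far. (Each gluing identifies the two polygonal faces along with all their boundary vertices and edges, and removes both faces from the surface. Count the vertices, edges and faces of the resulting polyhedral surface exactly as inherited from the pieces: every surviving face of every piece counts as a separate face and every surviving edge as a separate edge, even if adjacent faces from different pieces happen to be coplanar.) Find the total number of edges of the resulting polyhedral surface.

60

A regular icosahedron: V=12, E=30, F=20.
Attach an octagonal bipyramid (V=10, E=24, F=16) along a 3-gon: merge 3 vertices and 3 edges, delete both glued faces → V=19, E=51, F=34.
Attach a regular octahedron (V=6, E=12, F=8) along a 3-gon: merge 3 vertices and 3 edges, delete both glued faces → V=22, E=60, F=40.
Check: V − E + F = 22 − 60 + 40 = 2.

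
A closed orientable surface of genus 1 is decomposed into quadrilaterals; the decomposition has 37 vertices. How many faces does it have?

37

χ = 2 − 2·1 = 0, and every face is a square so 4F = 2E.
V − E + F = 0 with E = 4F/2 gives 37 − (4/2 − 1)·F = 0, so F = 37 and E = 74.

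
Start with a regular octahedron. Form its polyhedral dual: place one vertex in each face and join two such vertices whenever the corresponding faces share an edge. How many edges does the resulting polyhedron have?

12

The base solid has V = 6, E = 12, F = 8.
The dual swaps V and F and preserves E: V′ = F = 8, E′ = E = 12, F′ = V = 6.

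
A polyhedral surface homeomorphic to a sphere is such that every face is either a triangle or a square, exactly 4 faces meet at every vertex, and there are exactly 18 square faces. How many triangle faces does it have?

8

Let x be the number of triangles; then F = 18 + x.
Edge–face incidences: 2E = 4·18 + 3·x = 72 + 3x.
Every vertex has degree 4, so 4V = 2E.
Euler: V − E + F = 2 ⇒ (2E)/4 − E + (18 + x) = 2.
Multiply by 8: 2·(2E) − 4·(2E) + 8·(18 + x) = 16, i.e. 144 + 8x − 2·(72 + 3x) = 16.
Collecting terms: 2x = 16, so x = 8.
Then 2E = 72 + 3·8 = 96, so E = 48, V = 2E/4 = 24, F = 18 + 8 = 26.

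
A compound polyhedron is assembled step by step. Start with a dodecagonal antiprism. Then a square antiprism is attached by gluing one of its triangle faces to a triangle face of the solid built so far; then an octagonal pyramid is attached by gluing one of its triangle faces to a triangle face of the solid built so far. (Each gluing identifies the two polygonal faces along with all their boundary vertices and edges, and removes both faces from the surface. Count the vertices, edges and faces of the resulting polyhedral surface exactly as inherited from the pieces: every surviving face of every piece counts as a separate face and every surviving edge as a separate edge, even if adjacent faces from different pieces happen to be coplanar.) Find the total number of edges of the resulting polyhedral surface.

74

A dodecagonal antiprism: V=24, E=48, F=26.
Attach a square antiprism (V=8, E=16, F=10) along a 3-gon: merge 3 vertices and 3 edges, delete both glued faces → V=29, E=61, F=34.
Attach an octagonal pyramid (V=9, E=16, F=9) along a 3-gon: merge 3 vertices and 3 edges, delete both glued faces → V=35, E=74, F=41.
Check: V − E + F = 35 − 74 + 41 = 2.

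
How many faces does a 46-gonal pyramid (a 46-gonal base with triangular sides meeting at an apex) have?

47

A pyramid on an n-gon base has one n-gon and n triangles: V = 46 + 1 = 47, E = 2·46 = 92, F = 46 + 1 = 47.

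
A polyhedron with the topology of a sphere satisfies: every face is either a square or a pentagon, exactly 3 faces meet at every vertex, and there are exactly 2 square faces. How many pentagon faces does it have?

Let x be the number of pentagons; then F = 2 + x.
Edge–face incidences: 2E = 4·2 + 5·x = 8 + 5x.
Every vertex has degree 3, so 3V = 2E.
Euler: V − E + F = 2 ⇒ (2E)/3 − E + (2 + x) = 2.
Multiply by 6: 2·(2E) − 3·(2E) + 6·(2 + x) = 12, i.e. 12 + 6x − (8 + 5x) = 12.
Collecting terms: x + 4 = 12, so x = 8.
Then 2E = 8 + 5·8 = 48, so E = 24, V = 2E/3 = 16, F = 2 + 8 = 10.

8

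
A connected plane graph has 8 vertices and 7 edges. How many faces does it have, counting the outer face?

1

Euler's formula for a connected plane graph: V − E + F = 2, so F = 2 − 8 + 7 = 1.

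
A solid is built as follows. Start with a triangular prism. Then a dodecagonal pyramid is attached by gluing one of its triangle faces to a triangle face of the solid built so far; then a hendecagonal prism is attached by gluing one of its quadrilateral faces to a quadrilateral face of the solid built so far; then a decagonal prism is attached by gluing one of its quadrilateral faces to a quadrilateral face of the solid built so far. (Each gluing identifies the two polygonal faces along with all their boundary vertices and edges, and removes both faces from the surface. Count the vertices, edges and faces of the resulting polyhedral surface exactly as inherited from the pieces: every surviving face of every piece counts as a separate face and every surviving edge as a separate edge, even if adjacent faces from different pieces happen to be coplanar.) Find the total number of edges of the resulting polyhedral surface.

A triangular prism: V=6, E=9, F=5.
Attach a dodecagonal pyramid (V=13, E=24, F=13) along a 3-gon: merge 3 vertices and 3 edges, delete both glued faces → V=16, E=30, F=16.
Attach a hendecagonal prism (V=22, E=33, F=13) along a 4-gon: merge 4 vertices and 4 edges, delete both glued faces → V=34, E=59, F=27.
Attach a decagonal prism (V=20, E=30, F=12) along a 4-gon: merge 4 vertices and 4 edges, delete both glued faces → V=50, E=85, F=37.
Check: V − E + F = 50 − 85 + 37 = 2.

85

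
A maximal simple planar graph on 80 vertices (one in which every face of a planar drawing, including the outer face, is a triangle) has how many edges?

In a plane triangulation 3F = 2E and V − E + F = 2, so E = 3V − 6 = 3·80 − 6 = 234.

234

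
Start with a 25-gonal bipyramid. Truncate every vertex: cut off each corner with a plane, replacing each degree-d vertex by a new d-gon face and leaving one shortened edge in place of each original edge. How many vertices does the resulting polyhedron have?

150

The base solid has V = 27, E = 75, F = 50.
Truncation replaces each original edge-end by a new vertex, so V′ = 2E = 150.
Each original edge survives, and each old vertex of degree d contributes d new edges; summing degrees gives Σd = 2E, so E′ = E + 2E = 3E = 225.
Each original face survives and each original vertex becomes one new face: F′ = F + V = 77.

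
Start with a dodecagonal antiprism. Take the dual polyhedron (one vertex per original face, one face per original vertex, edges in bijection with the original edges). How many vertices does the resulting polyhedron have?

The base solid has V = 24, E = 48, F = 26.
The dual swaps V and F and preserves E: V′ = F = 26, E′ = E = 48, F′ = V = 24.

26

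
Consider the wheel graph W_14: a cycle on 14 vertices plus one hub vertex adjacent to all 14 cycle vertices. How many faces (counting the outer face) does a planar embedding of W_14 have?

15

W_14 has V = 14 + 1 = 15 vertices and E = 2·14 = 28 edges.
By Euler's formula F = 2 − V + E = 2 − 15 + 28 = 15.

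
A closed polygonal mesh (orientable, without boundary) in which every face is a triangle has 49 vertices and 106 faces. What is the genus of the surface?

3

Every face is a triangle, so 2E = 3·106 = 318, giving E = 159.
χ = V − E + F = 49 − 159 + 106 = -4.
For a closed orientable surface χ = 2 − 2g, so g = (2 − (-4))/2 = 3.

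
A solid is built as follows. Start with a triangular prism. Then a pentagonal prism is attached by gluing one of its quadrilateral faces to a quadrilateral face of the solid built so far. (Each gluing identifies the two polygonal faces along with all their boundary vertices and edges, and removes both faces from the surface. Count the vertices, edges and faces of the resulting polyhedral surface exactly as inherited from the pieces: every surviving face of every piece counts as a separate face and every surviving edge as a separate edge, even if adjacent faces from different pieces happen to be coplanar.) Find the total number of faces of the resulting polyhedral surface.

A triangular prism: V=6, E=9, F=5.
Attach a pentagonal prism (V=10, E=15, F=7) along a 4-gon: merge 4 vertices and 4 edges, delete both glued faces → V=12, E=20, F=10.
Check: V − E + F = 12 − 20 + 10 = 2.

10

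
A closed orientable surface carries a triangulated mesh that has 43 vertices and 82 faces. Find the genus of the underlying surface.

0

Every face is a triangle, so 2E = 3·82 = 246, giving E = 123.
χ = V − E + F = 43 − 123 + 82 = 2.
For a closed orientable surface χ = 2 − 2g, so g = (2 − (2))/2 = 0.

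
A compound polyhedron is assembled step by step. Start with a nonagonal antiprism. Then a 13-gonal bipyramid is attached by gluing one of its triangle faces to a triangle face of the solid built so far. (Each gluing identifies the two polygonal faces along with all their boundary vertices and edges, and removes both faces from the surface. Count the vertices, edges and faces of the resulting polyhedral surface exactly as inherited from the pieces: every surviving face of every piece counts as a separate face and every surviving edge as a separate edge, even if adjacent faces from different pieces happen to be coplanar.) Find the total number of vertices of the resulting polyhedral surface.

A nonagonal antiprism: V=18, E=36, F=20.
Attach a 13-gonal bipyramid (V=15, E=39, F=26) along a 3-gon: merge 3 vertices and 3 edges, delete both glued faces → V=30, E=72, F=44.
Check: V − E + F = 30 − 72 + 44 = 2.

30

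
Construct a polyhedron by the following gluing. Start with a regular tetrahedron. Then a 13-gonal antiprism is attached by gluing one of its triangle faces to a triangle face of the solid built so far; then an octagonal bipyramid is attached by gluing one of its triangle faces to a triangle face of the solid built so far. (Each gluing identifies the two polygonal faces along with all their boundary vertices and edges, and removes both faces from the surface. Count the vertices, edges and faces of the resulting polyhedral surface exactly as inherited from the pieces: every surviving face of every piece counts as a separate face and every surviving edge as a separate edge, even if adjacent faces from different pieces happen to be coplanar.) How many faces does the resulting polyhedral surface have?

44

A regular tetrahedron: V=4, E=6, F=4.
Attach a 13-gonal antiprism (V=26, E=52, F=28) along a 3-gon: merge 3 vertices and 3 edges, delete both glued faces → V=27, E=55, F=30.
Attach an octagonal bipyramid (V=10, E=24, F=16) along a 3-gon: merge 3 vertices and 3 edges, delete both glued faces → V=34, E=76, F=44.
Check: V − E + F = 34 − 76 + 44 = 2.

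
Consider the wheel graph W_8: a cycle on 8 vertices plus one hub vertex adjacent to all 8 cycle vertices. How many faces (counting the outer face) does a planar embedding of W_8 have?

9

W_8 has V = 8 + 1 = 9 vertices and E = 2·8 = 16 edges.
By Euler's formula F = 2 − V + E = 2 − 9 + 16 = 9.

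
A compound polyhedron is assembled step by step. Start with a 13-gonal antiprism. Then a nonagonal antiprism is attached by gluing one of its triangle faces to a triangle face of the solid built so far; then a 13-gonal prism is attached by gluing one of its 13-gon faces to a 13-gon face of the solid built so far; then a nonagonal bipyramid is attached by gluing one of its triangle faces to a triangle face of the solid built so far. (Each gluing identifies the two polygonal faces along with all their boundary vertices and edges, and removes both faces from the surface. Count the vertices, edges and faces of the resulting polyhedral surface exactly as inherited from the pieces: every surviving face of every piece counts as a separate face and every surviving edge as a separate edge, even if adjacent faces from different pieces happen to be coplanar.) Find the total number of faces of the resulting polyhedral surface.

75

A 13-gonal antiprism: V=26, E=52, F=28.
Attach a nonagonal antiprism (V=18, E=36, F=20) along a 3-gon: merge 3 vertices and 3 edges, delete both glued faces → V=41, E=85, F=46.
Attach a 13-gonal prism (V=26, E=39, F=15) along a 13-gon: merge 13 vertices and 13 edges, delete both glued faces → V=54, E=111, F=59.
Attach a nonagonal bipyramid (V=11, E=27, F=18) along a 3-gon: merge 3 vertices and 3 edges, delete both glued faces → V=62, E=135, F=75.
Check: V − E + F = 62 − 135 + 75 = 2.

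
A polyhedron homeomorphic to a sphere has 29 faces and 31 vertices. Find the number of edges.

Here V − E + F = 2.
E = V + F − (2) = 31 + 29 − (2) = 58.

58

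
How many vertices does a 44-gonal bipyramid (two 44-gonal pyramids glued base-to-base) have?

46

A bipyramid over an n-gon has 2n triangular faces and n + 2 vertices: V = 44 + 2 = 46, E = 3·44 = 132, F = 2·44 = 88.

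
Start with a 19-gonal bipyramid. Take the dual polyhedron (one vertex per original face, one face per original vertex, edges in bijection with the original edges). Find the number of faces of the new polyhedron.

The base solid has V = 21, E = 57, F = 38.
The dual swaps V and F and preserves E: V′ = F = 38, E′ = E = 57, F′ = V = 21.

21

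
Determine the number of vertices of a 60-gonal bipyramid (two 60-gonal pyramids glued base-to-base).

62

A bipyramid over an n-gon has 2n triangular faces and n + 2 vertices: V = 60 + 2 = 62, E = 3·60 = 180, F = 2·60 = 120.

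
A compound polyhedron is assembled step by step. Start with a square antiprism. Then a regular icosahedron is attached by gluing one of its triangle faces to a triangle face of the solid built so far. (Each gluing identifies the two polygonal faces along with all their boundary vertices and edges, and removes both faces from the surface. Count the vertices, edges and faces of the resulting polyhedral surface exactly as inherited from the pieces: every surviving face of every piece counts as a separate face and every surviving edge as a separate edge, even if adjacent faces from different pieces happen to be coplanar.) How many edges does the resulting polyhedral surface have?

43

A square antiprism: V=8, E=16, F=10.
Attach a regular icosahedron (V=12, E=30, F=20) along a 3-gon: merge 3 vertices and 3 edges, delete both glued faces → V=17, E=43, F=28.
Check: V − E + F = 17 − 43 + 28 = 2.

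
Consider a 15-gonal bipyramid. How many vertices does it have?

A bipyramid over an n-gon has 2n triangular faces and n + 2 vertices: V = 15 + 2 = 17, E = 3·15 = 45, F = 2·15 = 30.
Check: V − E + F = 17 − 45 + 30 = 2.

17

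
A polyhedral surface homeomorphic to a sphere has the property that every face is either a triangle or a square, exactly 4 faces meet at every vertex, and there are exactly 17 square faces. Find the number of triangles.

Let x be the number of triangles; then F = 17 + x.
Edge–face incidences: 2E = 4·17 + 3·x = 68 + 3x.
Every vertex has degree 4, so 4V = 2E.
Euler: V − E + F = 2 ⇒ (2E)/4 − E + (17 + x) = 2.
Multiply by 8: 2·(2E) − 4·(2E) + 8·(17 + x) = 16, i.e. 136 + 8x − 2·(68 + 3x) = 16.
Collecting terms: 2x = 16, so x = 8.
Then 2E = 68 + 3·8 = 92, so E = 46, V = 2E/4 = 23, F = 17 + 8 = 25.

8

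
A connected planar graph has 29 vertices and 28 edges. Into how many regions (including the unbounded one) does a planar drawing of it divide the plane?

Euler's formula for a connected plane graph: V − E + F = 2, so F = 2 − 29 + 28 = 1.

1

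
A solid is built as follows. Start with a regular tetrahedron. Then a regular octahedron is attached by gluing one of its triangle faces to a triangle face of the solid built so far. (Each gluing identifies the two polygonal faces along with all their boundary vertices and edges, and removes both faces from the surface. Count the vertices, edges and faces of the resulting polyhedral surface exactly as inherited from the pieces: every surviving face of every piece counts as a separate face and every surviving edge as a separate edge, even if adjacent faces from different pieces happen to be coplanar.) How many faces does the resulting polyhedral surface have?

A regular tetrahedron: V=4, E=6, F=4.
Attach a regular octahedron (V=6, E=12, F=8) along a 3-gon: merge 3 vertices and 3 edges, delete both glued faces → V=7, E=15, F=10.
Check: V − E + F = 7 − 15 + 10 = 2.

10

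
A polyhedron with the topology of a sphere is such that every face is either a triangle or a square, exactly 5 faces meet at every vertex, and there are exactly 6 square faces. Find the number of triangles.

32

Let x be the number of triangles; then F = 6 + x.
Edge–face incidences: 2E = 4·6 + 3·x = 24 + 3x.
Every vertex has degree 5, so 5V = 2E.
Euler: V − E + F = 2 ⇒ (2E)/5 − E + (6 + x) = 2.
Multiply by 10: 2·(2E) − 5·(2E) + 10·(6 + x) = 20, i.e. 60 + 10x − 3·(24 + 3x) = 20.
Collecting terms: x − 12 = 20, so x = 32.
Then 2E = 24 + 3·32 = 120, so E = 60, V = 2E/5 = 24, F = 6 + 32 = 38.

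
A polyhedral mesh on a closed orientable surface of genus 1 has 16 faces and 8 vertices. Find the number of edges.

24

For a closed orientable surface of genus 1, χ = 2 − 2·1 = 0.
E = V + F − (0) = 8 + 16 − (0) = 24.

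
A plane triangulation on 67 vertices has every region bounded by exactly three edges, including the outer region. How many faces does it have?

130

In a plane triangulation 3F = 2E and V − E + F = 2, so F = 2V − 4 = 2·67 − 4 = 130.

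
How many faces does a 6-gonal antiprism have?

An antiprism on an n-gon has two n-gon caps and 2n triangles: V = 2·6 = 12, E = 4·6 = 24, F = 2·6 + 2 = 14.
Check: V − E + F = 12 − 24 + 14 = 2.

14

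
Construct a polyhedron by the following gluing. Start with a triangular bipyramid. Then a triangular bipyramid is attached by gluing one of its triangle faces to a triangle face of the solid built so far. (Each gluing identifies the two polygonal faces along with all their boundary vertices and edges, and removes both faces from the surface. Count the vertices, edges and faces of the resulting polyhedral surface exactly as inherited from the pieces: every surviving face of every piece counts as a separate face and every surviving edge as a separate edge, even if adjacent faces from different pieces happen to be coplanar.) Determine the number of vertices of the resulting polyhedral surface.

7

A triangular bipyramid: V=5, E=9, F=6.
Attach a triangular bipyramid (V=5, E=9, F=6) along a 3-gon: merge 3 vertices and 3 edges, delete both glued faces → V=7, E=15, F=10.
Check: V − E + F = 7 − 15 + 10 = 2.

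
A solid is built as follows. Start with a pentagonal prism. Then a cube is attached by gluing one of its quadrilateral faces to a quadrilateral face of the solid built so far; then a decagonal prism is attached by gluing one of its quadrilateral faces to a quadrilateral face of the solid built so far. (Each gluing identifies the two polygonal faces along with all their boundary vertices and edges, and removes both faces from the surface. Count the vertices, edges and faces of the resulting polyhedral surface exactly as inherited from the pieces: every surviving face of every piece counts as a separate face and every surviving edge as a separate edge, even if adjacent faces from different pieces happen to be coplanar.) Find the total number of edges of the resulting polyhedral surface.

A pentagonal prism: V=10, E=15, F=7.
Attach a cube (V=8, E=12, F=6) along a 4-gon: merge 4 vertices and 4 edges, delete both glued faces → V=14, E=23, F=11.
Attach a decagonal prism (V=20, E=30, F=12) along a 4-gon: merge 4 vertices and 4 edges, delete both glued faces → V=30, E=49, F=21.
Check: V − E + F = 30 − 49 + 21 = 2.

49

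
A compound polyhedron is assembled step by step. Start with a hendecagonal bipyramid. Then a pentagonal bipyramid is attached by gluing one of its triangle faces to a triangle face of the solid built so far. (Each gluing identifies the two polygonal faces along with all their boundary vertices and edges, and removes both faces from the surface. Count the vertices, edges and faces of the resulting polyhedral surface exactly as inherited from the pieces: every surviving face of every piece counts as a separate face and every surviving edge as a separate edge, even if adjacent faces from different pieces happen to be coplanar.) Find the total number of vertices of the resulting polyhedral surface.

A hendecagonal bipyramid: V=13, E=33, F=22.
Attach a pentagonal bipyramid (V=7, E=15, F=10) along a 3-gon: merge 3 vertices and 3 edges, delete both glued faces → V=17, E=45, F=30.
Check: V − E + F = 17 − 45 + 30 = 2.

17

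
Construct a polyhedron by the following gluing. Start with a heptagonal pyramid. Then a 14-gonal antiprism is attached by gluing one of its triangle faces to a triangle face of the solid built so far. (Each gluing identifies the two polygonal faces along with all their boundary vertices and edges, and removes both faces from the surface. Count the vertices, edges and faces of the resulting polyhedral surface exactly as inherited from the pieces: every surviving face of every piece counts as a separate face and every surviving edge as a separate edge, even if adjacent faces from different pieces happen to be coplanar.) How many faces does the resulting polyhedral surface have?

36

A heptagonal pyramid: V=8, E=14, F=8.
Attach a 14-gonal antiprism (V=28, E=56, F=30) along a 3-gon: merge 3 vertices and 3 edges, delete both glued faces → V=33, E=67, F=36.
Check: V − E + F = 33 − 67 + 36 = 2.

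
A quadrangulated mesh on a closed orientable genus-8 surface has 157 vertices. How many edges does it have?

342

χ = 2 − 2·8 = -14, and every face is a square so 4F = 2E.
V − E + F = -14 with E = 4F/2 gives 157 − (4/2 − 1)·F = -14, so F = 171 and E = 342.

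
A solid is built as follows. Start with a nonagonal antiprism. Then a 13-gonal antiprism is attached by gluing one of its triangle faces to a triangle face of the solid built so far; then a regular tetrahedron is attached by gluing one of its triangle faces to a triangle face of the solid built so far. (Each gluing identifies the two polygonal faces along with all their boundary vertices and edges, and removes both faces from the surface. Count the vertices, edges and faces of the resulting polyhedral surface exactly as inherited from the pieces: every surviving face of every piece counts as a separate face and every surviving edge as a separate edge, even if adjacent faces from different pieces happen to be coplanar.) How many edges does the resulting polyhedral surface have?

A nonagonal antiprism: V=18, E=36, F=20.
Attach a 13-gonal antiprism (V=26, E=52, F=28) along a 3-gon: merge 3 vertices and 3 edges, delete both glued faces → V=41, E=85, F=46.
Attach a regular tetrahedron (V=4, E=6, F=4) along a 3-gon: merge 3 vertices and 3 edges, delete both glued faces → V=42, E=88, F=48.
Check: V − E + F = 42 − 88 + 48 = 2.

88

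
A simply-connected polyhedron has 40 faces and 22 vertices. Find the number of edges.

60

Here V − E + F = 2.
E = V + F − (2) = 22 + 40 − (2) = 60.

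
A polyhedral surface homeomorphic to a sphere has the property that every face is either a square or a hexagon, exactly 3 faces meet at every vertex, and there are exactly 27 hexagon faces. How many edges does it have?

93

Let x be the number of squares; then F = 27 + x.
Edge–face incidences: 2E = 6·27 + 4·x = 162 + 4x.
Every vertex has degree 3, so 3V = 2E.
Euler: V − E + F = 2 ⇒ (2E)/3 − E + (27 + x) = 2.
Multiply by 6: 2·(2E) − 3·(2E) + 6·(27 + x) = 12, i.e. 162 + 6x − (162 + 4x) = 12.
Collecting terms: 2x = 12, so x = 6.
Then 2E = 162 + 4·6 = 186, so E = 93, V = 2E/3 = 62, F = 27 + 6 = 33.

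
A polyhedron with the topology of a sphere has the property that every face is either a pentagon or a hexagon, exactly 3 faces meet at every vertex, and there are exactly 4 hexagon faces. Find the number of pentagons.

12

Let x be the number of pentagons; then F = 4 + x.
Edge–face incidences: 2E = 6·4 + 5·x = 24 + 5x.
Every vertex has degree 3, so 3V = 2E.
Euler: V − E + F = 2 ⇒ (2E)/3 − E + (4 + x) = 2.
Multiply by 6: 2·(2E) − 3·(2E) + 6·(4 + x) = 12, i.e. 24 + 6x − (24 + 5x) = 12.
Collecting terms: x = 12.
Then 2E = 24 + 5·12 = 84, so E = 42, V = 2E/3 = 28, F = 4 + 12 = 16.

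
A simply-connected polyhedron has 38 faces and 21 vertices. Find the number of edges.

Here V − E + F = 2.
E = V + F − (2) = 21 + 38 − (2) = 57.

57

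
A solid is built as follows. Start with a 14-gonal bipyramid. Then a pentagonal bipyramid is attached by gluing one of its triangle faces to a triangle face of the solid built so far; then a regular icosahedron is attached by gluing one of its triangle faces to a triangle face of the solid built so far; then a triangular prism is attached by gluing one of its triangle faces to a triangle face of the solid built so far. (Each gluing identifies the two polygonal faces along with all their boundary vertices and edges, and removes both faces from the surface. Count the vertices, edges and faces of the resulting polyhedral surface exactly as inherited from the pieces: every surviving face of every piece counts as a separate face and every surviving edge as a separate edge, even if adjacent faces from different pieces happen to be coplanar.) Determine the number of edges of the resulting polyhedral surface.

A 14-gonal bipyramid: V=16, E=42, F=28.
Attach a pentagonal bipyramid (V=7, E=15, F=10) along a 3-gon: merge 3 vertices and 3 edges, delete both glued faces → V=20, E=54, F=36.
Attach a regular icosahedron (V=12, E=30, F=20) along a 3-gon: merge 3 vertices and 3 edges, delete both glued faces → V=29, E=81, F=54.
Attach a triangular prism (V=6, E=9, F=5) along a 3-gon: merge 3 vertices and 3 edges, delete both glued faces → V=32, E=87, F=57.
Check: V − E + F = 32 − 87 + 57 = 2.

87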